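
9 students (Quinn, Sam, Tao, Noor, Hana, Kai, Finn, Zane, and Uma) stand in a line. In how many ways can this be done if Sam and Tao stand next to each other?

Treat {Sam, Tao} as a single unit. There are 8 units to order, and the pair itself can be ordered 2 ways.
That gives 2 × 8! = 2 × 40320 = 80640.

80640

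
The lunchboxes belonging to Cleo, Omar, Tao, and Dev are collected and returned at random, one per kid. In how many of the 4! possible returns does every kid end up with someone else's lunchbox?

Let Aᵢ be the assignments in which kid i gets their own lunchbox. We want the size of the complement of A₁∪…∪A_4.
By inclusion–exclusion this is Σ_{j=0}^{4} (−1)^j C(4,j)·(4−j)!.
Computing: 24 − 24 + 12 − 4 + 1 = 9.

9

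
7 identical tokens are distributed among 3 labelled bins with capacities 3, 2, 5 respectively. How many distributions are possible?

By stars and bars, unrestricted non-negative solutions to x_1+…+x_3 = 7 number C(7+2,2) = 36.
Subtract solutions that violate a single cap (substitute x_i' = x_i − (cap_i+1)): x_1 ≥ 4 gives C(5,2) = 10; x_2 ≥ 3 gives C(6,2) = 15; x_3 ≥ 6 gives C(3,2) = 3. Together 28.
Add back pairs where two caps are both exceeded: 1 + 0 + 0 = 1.
By inclusion–exclusion the count is 36 − 28 + 1 = 9.

9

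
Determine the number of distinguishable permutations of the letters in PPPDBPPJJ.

1512

Letter multiplicities in PPPDBPPJJ: B×1, D×1, J×2, P×5.
The number of distinct arrangements is 9!/(5!·2!) = 362880/240 = 1512.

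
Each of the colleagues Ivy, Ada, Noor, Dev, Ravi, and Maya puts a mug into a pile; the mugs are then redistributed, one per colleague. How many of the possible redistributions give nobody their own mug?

Let Aᵢ be the assignments in which colleague i gets their own mug. We want the size of the complement of A₁∪…∪A_6.
By inclusion–exclusion this is Σ_{j=0}^{6} (−1)^j C(6,j)·(6−j)!.
Computing: 720 − 720 + 360 − 120 + 30 − 6 + 1 = 265.

265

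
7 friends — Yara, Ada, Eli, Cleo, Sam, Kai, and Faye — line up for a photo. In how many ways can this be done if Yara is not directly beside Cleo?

3600

There are 7! = 5040 arrangements in all. If Yara and Cleo are adjacent, merging them into one block gives 2·(6)! = 1440 arrangements.
Complementary counting: 5040 − 1440 = 3600.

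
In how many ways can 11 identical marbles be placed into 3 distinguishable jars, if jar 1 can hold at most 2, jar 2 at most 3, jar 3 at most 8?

6

By stars and bars, unrestricted non-negative solutions to x_1+…+x_3 = 11 number C(11+2,2) = 78.
Subtract solutions that violate a single cap (substitute x_i' = x_i − (cap_i+1)): x_1 ≥ 3 gives C(10,2) = 45; x_2 ≥ 4 gives C(9,2) = 36; x_3 ≥ 9 gives C(4,2) = 6. Together 87.
Add back pairs where two caps are both exceeded: 15 + 0 + 0 = 15.
By inclusion–exclusion the count is 78 − 87 + 15 = 6.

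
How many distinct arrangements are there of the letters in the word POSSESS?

POSSESS has 7 letters with S appearing 4 times.
So there are 7! / (4!) = 210 distinguishable arrangements.

210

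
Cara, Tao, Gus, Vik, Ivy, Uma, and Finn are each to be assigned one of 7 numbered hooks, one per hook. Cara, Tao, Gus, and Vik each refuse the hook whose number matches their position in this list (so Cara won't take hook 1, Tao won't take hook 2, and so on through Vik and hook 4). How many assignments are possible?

Let Aᵢ (for 1 ≤ i ≤ 4) be the placements that put person i in their forbidden hook. Any j of these fix j positions, leaving (7−j)! ways to fill the rest, and there are C(4,j) ways to pick which j.
By inclusion–exclusion, the number of valid placements is Σ_{j=0}^{4} (−1)^j C(4,j)·(7−j)!.
Computing: 5040 − 2880 + 720 − 96 + 6 = 2790.

2790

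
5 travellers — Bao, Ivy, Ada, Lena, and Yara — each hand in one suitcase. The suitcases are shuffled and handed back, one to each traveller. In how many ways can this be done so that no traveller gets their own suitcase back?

44

Let Aᵢ be the assignments in which traveller i gets their own suitcase. We want the size of the complement of A₁∪…∪A_5.
By inclusion–exclusion this is Σ_{j=0}^{5} (−1)^j C(5,j)·(5−j)!.
Computing: 120 − 120 + 60 − 20 + 5 − 1 = 44.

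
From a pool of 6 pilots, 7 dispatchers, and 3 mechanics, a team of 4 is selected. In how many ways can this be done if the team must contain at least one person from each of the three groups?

Unrestricted: C(16,4) = 1820 ways to pick any 4 of the 16.
Subtract selections that omit an entire group: no pilots → C(10,4) = 210; no dispatchers → C(9,4) = 126; no mechanics → C(13,4) = 715.
Add back selections omitting two groups (i.e. drawn from a single group): C(6,4) + C(7,4) + C(3,4) = 50.
By inclusion–exclusion: 1820 − 1051 + 50 = 819.

819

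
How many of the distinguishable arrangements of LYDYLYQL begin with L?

Fix L in the first position and arrange the remaining 7 letters.
Those 7 letters have L appearing twice and Y appearing 3 times, giving (7)!/(3!·2!) = 420.

420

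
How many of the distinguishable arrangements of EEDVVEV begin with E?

Fix E in the first position and arrange the remaining 6 letters.
Those 6 letters have E appearing twice and V appearing 3 times, giving (6)!/(3!·2!) = 60.

60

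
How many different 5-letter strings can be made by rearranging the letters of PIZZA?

60

The 5 letters of PIZZA have repeats: Z appearing twice.
So there are 5! / (2!) = 60 distinguishable arrangements.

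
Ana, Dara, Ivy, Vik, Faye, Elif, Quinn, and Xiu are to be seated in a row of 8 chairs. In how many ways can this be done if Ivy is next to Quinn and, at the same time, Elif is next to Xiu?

Treat {Ivy,Quinn} as one block (2 orders) and {Elif,Xiu} as another (2 orders).
That leaves 6 units to arrange: 2 × 2 × 6! = 4 × 720 = 2880.

2880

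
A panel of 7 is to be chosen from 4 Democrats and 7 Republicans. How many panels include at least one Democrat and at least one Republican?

With no constraint there are C(11,7) = 330 possible selections.
Subtract selections that omit an entire group: no Democrats → C(7,7) = 1; no Republicans → C(4,7) = 0.
Both groups omitted at once is impossible, so 330 − 1 = 329.

329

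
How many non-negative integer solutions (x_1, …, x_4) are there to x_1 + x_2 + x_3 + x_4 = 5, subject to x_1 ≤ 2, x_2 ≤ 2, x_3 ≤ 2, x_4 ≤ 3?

22

Without the upper bounds there are C(8,3) = 56 ways to split 5 among 4 variables.
Subtract solutions that violate a single cap (substitute x_i' = x_i − (cap_i+1)): x_1 ≥ 3 gives C(5,3) = 10; x_2 ≥ 3 gives C(5,3) = 10; x_3 ≥ 3 gives C(5,3) = 10; x_4 ≥ 4 gives C(4,3) = 4. Together 34.
No two caps can be exceeded simultaneously, so the pair terms are all 0.
By inclusion–exclusion the count is 56 − 34 + 0 = 22.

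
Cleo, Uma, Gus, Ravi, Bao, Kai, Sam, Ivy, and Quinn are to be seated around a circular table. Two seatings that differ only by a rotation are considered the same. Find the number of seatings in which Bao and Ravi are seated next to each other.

10080

Glue Bao and Ravi into a block (2 internal orders). Seating 8 units around a circle gives (7)! arrangements.
So 2 × (7)! = 2 × 5040 = 10080.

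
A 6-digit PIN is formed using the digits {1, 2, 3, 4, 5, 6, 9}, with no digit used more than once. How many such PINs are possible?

5040

Choose and order 6 of the 7 symbols: the first digit has 7 options, the next 6, and so on down to 2.
7 × 6 × 5 × 4 × 3 × 2 = 5040.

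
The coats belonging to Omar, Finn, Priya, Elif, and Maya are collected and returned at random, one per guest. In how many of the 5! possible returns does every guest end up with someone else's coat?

44

Let Aᵢ be the assignments in which guest i gets their own coat. We want the size of the complement of A₁∪…∪A_5.
By inclusion–exclusion this is Σ_{j=0}^{5} (−1)^j C(5,j)·(5−j)!.
Computing: 120 − 120 + 60 − 20 + 5 − 1 = 44.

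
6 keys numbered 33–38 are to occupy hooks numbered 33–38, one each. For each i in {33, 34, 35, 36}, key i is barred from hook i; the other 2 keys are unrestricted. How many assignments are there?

Let Aᵢ (for 33 ≤ i ≤ 36) be the placements that put key i in its forbidden hook. Any j of these fix j positions, leaving (6−j)! ways to fill the rest, and there are C(4,j) ways to pick which j.
By inclusion–exclusion, the number of valid placements is Σ_{j=0}^{4} (−1)^j C(4,j)·(6−j)!.
Computing: 720 − 480 + 144 − 24 + 2 = 362.

362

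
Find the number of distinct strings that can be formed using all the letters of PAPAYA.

PAPAYA has 6 letters with A appearing 3 times and P appearing twice.
So there are 6! / (3!·2!) = 60 distinguishable arrangements.

60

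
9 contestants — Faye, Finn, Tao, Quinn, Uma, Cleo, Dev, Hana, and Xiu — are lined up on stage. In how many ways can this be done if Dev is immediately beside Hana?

80640

Place the 7 others and the Dev-Hana pair as 8 objects in a line; the pair has 2 internal arrangements.
So the count is 2·(8)! = 80640.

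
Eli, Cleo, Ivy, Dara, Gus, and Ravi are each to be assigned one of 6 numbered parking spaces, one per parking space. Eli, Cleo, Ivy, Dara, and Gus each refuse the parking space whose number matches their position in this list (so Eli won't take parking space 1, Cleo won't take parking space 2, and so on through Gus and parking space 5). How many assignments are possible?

309

Let Aᵢ (for 1 ≤ i ≤ 5) be the placements that put person i in their forbidden parking space. Any j of these fix j positions, leaving (6−j)! ways to fill the rest, and there are C(5,j) ways to pick which j.
By inclusion–exclusion, the number of valid placements is Σ_{j=0}^{5} (−1)^j C(5,j)·(6−j)!.
Computing: 720 − 600 + 240 − 60 + 10 − 1 = 309.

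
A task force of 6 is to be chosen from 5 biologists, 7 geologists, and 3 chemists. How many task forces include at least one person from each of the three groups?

Total 6-person selections from all 15: C(15,6) = 5005.
Subtract selections that omit an entire group: no biologists → C(10,6) = 210; no geologists → C(8,6) = 28; no chemists → C(12,6) = 924.
Add back selections omitting two groups (i.e. drawn from a single group): C(5,6) + C(7,6) + C(3,6) = 7.
By inclusion–exclusion: 5005 − 1162 + 7 = 3850.

3850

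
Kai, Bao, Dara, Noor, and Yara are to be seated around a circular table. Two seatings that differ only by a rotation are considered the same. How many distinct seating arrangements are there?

24

Around a circle, 5 distinct people have 5!/5 = (4)! = 24 rotationally distinct seatings.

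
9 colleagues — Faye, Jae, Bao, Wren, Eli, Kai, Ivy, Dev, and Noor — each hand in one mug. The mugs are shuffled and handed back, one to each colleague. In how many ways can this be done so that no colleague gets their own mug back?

133496

This is the derangement count D_9: permutations of 9 items with no fixed point.
By inclusion–exclusion this is Σ_{j=0}^{9} (−1)^j C(9,j)·(9−j)!.
Computing: 362880 − 362880 + 181440 − 60480 + 15120 − 3024 + 504 − 72 + 9 − 1 = 133496.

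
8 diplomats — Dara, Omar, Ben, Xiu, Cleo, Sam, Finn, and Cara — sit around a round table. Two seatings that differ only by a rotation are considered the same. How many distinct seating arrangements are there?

5040

Fix one person's seat to break rotational symmetry; the remaining 7 people can be arranged in (7)! = 5040 ways.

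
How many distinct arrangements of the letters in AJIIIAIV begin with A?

Fix A in the first position and arrange the remaining 7 letters.
Those 7 letters have I appearing 4 times, giving (7)!/(4!) = 210.

210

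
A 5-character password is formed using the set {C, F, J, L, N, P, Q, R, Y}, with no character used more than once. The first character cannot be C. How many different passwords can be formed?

The first character has 9−1 = 8 choices (anything except C).
The remaining 4 characters are filled from the other 8 symbols without repetition: 8 × 7 × 6 × 5 = 1680.
Total: 8 × 1680 = 13440.

13440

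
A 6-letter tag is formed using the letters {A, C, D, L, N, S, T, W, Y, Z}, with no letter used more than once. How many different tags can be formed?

151200

This is a permutation of 6 out of 10: P(10,6) = 10!/4!.
10 × 9 × 8 × 7 × 6 × 5 = 151200.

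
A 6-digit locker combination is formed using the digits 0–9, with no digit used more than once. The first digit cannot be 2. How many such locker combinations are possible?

The first digit has 10−1 = 9 choices (anything except 2).
The remaining 5 digits are filled from the other 9 symbols without repetition: 9 × 8 × 7 × 6 × 5 = 15120.
Total: 9 × 15120 = 136080.

136080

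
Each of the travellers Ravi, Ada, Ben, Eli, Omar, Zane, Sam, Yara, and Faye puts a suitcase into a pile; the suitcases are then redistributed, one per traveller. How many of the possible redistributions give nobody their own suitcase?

Let Aᵢ be the assignments in which traveller i gets their own suitcase. We want the size of the complement of A₁∪…∪A_9.
By inclusion–exclusion this is Σ_{j=0}^{9} (−1)^j C(9,j)·(9−j)!.
Computing: 362880 − 362880 + 181440 − 60480 + 15120 − 3024 + 504 − 72 + 9 − 1 = 133496.

133496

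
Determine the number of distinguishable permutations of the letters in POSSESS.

210

The 7 letters of POSSESS have repeats: S appearing 4 times.
So there are 7! / (4!) = 210 distinguishable arrangements.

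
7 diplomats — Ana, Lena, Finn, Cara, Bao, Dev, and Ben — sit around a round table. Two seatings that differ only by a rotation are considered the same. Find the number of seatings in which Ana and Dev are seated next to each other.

240

Glue Ana and Dev into a block (2 internal orders). Seating 6 units around a circle gives (5)! arrangements.
So 2 × (5)! = 2 × 120 = 240.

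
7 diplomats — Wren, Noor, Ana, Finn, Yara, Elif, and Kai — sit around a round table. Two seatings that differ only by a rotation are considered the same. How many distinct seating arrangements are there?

720

Seat Wren anywhere (absorbing the rotational symmetry), then permute the other 6: (6)! = 720.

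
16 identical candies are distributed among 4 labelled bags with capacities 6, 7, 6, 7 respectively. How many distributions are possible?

226

By stars and bars, unrestricted non-negative solutions to x_1+…+x_4 = 16 number C(16+3,3) = 969.
Subtract solutions that violate a single cap (substitute x_i' = x_i − (cap_i+1)): x_1 ≥ 7 gives C(12,3) = 220; x_2 ≥ 8 gives C(11,3) = 165; x_3 ≥ 7 gives C(12,3) = 220; x_4 ≥ 8 gives C(11,3) = 165. Together 770.
Add back pairs where two caps are both exceeded: 4 + 10 + 4 + 4 + 1 + 4 = 27.
By inclusion–exclusion the count is 969 − 770 + 27 = 226.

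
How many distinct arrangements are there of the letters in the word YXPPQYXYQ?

The 9 letters of YXPPQYXYQ have repeats: P appearing twice, Q appearing twice, X appearing twice, and Y appearing 3 times.
So there are 9! / (3!·2!·2!·2!) = 7560 distinguishable arrangements.

7560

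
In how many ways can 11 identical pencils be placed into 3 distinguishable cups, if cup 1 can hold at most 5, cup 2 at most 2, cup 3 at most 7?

Ignoring the caps, the number of non-negative solutions to x_1+…+x_3 = 11 is C(13,2) = 78.
Subtract solutions that violate a single cap (substitute x_i' = x_i − (cap_i+1)): x_1 ≥ 6 gives C(7,2) = 21; x_2 ≥ 3 gives C(10,2) = 45; x_3 ≥ 8 gives C(5,2) = 10. Together 76.
Add back pairs where two caps are both exceeded: 6 + 0 + 1 = 7.
By inclusion–exclusion the count is 78 − 76 + 7 = 9.

9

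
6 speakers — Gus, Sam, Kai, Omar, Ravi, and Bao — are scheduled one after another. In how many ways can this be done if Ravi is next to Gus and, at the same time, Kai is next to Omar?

Treat {Ravi,Gus} as one block (2 orders) and {Kai,Omar} as another (2 orders).
That leaves 4 units to arrange: 2 × 2 × 4! = 4 × 24 = 96.

96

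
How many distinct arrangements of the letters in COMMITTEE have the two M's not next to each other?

35280

Total arrangements of COMMITTEE: 9!/(2!·2!·2!) = 45360.
Arrangements with the M's together: treat MM as one letter, giving (8)!/(2!·2!) = 10080.
Subtracting, 45360 − 10080 = 35280 arrangements keep the M's apart.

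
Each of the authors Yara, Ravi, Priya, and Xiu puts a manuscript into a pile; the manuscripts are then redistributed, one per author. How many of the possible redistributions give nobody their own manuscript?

9

This is the derangement count D_4: permutations of 4 items with no fixed point.
By inclusion–exclusion this is Σ_{j=0}^{4} (−1)^j C(4,j)·(4−j)!.
Computing: 24 − 24 + 12 − 4 + 1 = 9.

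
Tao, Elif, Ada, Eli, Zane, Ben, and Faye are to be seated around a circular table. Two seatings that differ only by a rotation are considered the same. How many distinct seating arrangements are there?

Fix one person's seat to break rotational symmetry; the remaining 6 people can be arranged in (6)! = 720 ways.

720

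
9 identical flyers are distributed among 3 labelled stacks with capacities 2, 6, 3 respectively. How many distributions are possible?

Ignoring the caps, the number of non-negative solutions to x_1+…+x_3 = 9 is C(11,2) = 55.
Subtract solutions that violate a single cap (substitute x_i' = x_i − (cap_i+1)): x_1 ≥ 3 gives C(8,2) = 28; x_2 ≥ 7 gives C(4,2) = 6; x_3 ≥ 4 gives C(7,2) = 21. Together 55.
Add back pairs where two caps are both exceeded: 0 + 6 + 0 = 6.
By inclusion–exclusion the count is 55 − 55 + 6 = 6.

6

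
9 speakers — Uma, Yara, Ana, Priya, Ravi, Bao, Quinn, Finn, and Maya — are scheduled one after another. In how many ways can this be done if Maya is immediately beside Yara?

80640

Glue Maya and Yara into one block (2 internal orders), leaving 8 units to arrange in a row.
That gives 2 × 8! = 2 × 40320 = 80640.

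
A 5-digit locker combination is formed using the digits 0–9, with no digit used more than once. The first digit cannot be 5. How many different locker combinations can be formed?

27216

The first digit has 10−1 = 9 choices (anything except 5).
The remaining 4 digits are filled from the other 9 symbols without repetition: 9 × 8 × 7 × 6 = 3024.
Total: 9 × 3024 = 27216.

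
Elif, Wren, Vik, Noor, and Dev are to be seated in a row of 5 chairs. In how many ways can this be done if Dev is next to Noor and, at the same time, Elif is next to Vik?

24

Treat {Dev,Noor} as one block (2 orders) and {Elif,Vik} as another (2 orders).
That leaves 3 units to arrange: 2 × 2 × 3! = 4 × 6 = 24.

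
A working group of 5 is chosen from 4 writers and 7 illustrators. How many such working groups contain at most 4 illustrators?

Split by how many illustrators are chosen (0 through 4).
Sum: C(7,0)·C(4,5) + C(7,1)·C(4,4) + C(7,2)·C(4,3) + C(7,3)·C(4,2) + C(7,4)·C(4,1) = 0 + 7 + 84 + 210 + 140 = 441.

441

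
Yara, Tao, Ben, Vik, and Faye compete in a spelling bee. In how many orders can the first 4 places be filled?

120

This is an ordered selection of 4 from 5: P(5,4).
That gives 5 × 4 × 3 × 2 = 120.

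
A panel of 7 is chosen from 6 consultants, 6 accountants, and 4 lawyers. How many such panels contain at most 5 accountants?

11430

Split by how many accountants are chosen (0 through 5).
Sum: C(6,0)·C(10,7) + C(6,1)·C(10,6) + C(6,2)·C(10,5) + C(6,3)·C(10,4) + C(6,4)·C(10,3) + C(6,5)·C(10,2) = 120 + 1260 + 3780 + 4200 + 1800 + 270 = 11430.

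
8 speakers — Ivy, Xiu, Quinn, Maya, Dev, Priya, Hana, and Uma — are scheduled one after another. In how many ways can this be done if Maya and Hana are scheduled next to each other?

10080

Glue Maya and Hana into one block (2 internal orders), leaving 7 units to arrange in a row.
That gives 2 × 7! = 2 × 5040 = 10080.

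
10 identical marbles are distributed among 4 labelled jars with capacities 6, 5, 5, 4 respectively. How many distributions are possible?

By stars and bars, unrestricted non-negative solutions to x_1+…+x_4 = 10 number C(10+3,3) = 286.
Subtract solutions that violate a single cap (substitute x_i' = x_i − (cap_i+1)): x_1 ≥ 7 gives C(6,3) = 20; x_2 ≥ 6 gives C(7,3) = 35; x_3 ≥ 6 gives C(7,3) = 35; x_4 ≥ 5 gives C(8,3) = 56. Together 146.
No two caps can be exceeded simultaneously, so the pair terms are all 0.
By inclusion–exclusion the count is 286 − 146 + 0 = 140.

140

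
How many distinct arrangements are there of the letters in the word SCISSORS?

SCISSORS has 8 letters with S appearing 4 times.
So there are 8! / (4!) = 1680 distinguishable arrangements.

1680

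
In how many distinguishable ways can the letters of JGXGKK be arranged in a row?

180

JGXGKK has 6 letters with G appearing twice and K appearing twice.
So there are 6! / (2!·2!) = 180 distinguishable arrangements.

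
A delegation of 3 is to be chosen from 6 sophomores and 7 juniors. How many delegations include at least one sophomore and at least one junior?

Unrestricted: C(13,3) = 286 ways to pick any 3 of the 13.
Subtract selections that omit an entire group: no sophomores → C(7,3) = 35; no juniors → C(6,3) = 20.
Both groups omitted at once is impossible, so 286 − 55 = 231.

231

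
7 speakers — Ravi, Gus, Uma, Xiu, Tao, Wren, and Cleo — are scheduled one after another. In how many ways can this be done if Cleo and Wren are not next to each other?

Of the 7! = 5040 arrangements, those with Cleo and Wren adjacent number 2 × 6! = 1440 (treat the pair as a block with 2 internal orders).
So 5040 − 1440 = 3600 arrangements keep them apart.

3600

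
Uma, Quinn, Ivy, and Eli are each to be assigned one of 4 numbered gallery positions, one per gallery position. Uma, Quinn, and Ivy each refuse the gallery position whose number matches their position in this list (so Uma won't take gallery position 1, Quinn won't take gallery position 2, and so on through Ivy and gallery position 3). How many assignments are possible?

Let Aᵢ (for i ∈ {1, 2, 3}) be the placements that put person i in their forbidden gallery position. Any j of these fix j positions, leaving (4−j)! ways to fill the rest, and there are C(3,j) ways to pick which j.
By inclusion–exclusion, the number of valid placements is Σ_{j=0}^{3} (−1)^j C(3,j)·(4−j)!.
Computing: 24 − 18 + 6 − 1 = 11.

11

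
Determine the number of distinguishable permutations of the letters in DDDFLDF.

The 7 letters of DDDFLDF have repeats: D appearing 4 times and F appearing twice.
So there are 7! / (4!·2!) = 105 distinguishable arrangements.

105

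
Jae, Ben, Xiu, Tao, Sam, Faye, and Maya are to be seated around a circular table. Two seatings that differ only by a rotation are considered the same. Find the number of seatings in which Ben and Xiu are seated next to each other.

240

Glue Ben and Xiu into a block (2 internal orders). Seating 6 units around a circle gives (5)! arrangements.
So 2 × (5)! = 2 × 120 = 240.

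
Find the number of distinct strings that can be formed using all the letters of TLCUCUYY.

Letter multiplicities in TLCUCUYY: C×2, L×1, T×1, U×2, Y×2.
Dividing 8! = 40320 by 2!·2!·2! = 8 for the repeated letters gives 5040.

5040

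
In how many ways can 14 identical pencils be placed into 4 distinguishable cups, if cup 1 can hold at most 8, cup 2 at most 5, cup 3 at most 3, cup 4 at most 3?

48

By stars and bars, unrestricted non-negative solutions to x_1+…+x_4 = 14 number C(14+3,3) = 680.
Subtract solutions that violate a single cap (substitute x_i' = x_i − (cap_i+1)): x_1 ≥ 9 gives C(8,3) = 56; x_2 ≥ 6 gives C(11,3) = 165; x_3 ≥ 4 gives C(13,3) = 286; x_4 ≥ 4 gives C(13,3) = 286. Together 793.
Add back pairs where two caps are both exceeded: 0 + 4 + 4 + 35 + 35 + 84 = 162.
Subtract triples: 0 + 0 + 0 + 1 = 1.
By inclusion–exclusion the count is 680 − 793 + 162 − 1 = 48.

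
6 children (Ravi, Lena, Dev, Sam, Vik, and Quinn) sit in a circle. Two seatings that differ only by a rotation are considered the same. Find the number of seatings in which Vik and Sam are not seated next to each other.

All circular seatings of 6 people number (5)! = 120.
Seatings with Vik beside Sam: treat them as a block with 2 internal orders, giving 2 × (4)! = 48.
Subtracting, 120 − 48 = 72.

72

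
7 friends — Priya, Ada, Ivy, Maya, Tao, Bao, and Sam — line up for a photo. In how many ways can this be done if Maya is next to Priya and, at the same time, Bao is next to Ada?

Treat {Maya,Priya} as one block (2 orders) and {Bao,Ada} as another (2 orders).
That leaves 5 units to arrange: 2 × 2 × 5! = 4 × 120 = 480.

480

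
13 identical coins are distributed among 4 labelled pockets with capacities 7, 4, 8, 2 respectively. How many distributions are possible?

89

Without the upper bounds there are C(16,3) = 560 ways to split 13 among 4 pockets.
Subtract solutions that violate a single cap (substitute x_i' = x_i − (cap_i+1)): x_1 ≥ 8 gives C(8,3) = 56; x_2 ≥ 5 gives C(11,3) = 165; x_3 ≥ 9 gives C(7,3) = 35; x_4 ≥ 3 gives C(13,3) = 286. Together 542.
Add back pairs where two caps are both exceeded: 1 + 0 + 10 + 0 + 56 + 4 = 71.
By inclusion–exclusion the count is 560 − 542 + 71 = 89.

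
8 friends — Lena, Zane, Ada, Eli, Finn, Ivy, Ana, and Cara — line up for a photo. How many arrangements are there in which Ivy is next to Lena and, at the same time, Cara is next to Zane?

2880

Treat {Ivy,Lena} as one block (2 orders) and {Cara,Zane} as another (2 orders).
That leaves 6 units to arrange: 2 × 2 × 6! = 4 × 720 = 2880.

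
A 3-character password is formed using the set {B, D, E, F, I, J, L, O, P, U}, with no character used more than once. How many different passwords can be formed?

With no repetition, fill the 3 characters in order: 10 choices, then 9, down to 8.
10 × 9 × 8 = 720.

720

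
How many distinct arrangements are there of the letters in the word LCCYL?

30

The 5 letters of LCCYL have repeats: C appearing twice and L appearing twice.
So there are 5! / (2!·2!) = 30 distinguishable arrangements.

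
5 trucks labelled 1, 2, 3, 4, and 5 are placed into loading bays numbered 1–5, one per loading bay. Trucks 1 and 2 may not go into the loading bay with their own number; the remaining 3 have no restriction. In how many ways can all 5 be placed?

Let Aᵢ (for i ∈ {1, 2}) be the placements that put truck i in its forbidden loading bay. Any j of these fix j positions, leaving (5−j)! ways to fill the rest, and there are C(2,j) ways to pick which j.
By inclusion–exclusion, the number of valid placements is Σ_{j=0}^{2} (−1)^j C(2,j)·(5−j)!.
Computing: 120 − 48 + 6 = 78.

78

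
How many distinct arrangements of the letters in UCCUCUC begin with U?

Fix U in the first position and arrange the remaining 6 letters.
Those 6 letters have C appearing 4 times and U appearing twice, giving (6)!/(4!·2!) = 15.

15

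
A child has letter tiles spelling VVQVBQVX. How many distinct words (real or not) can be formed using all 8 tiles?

840

Letter multiplicities in VVQVBQVX: B×1, Q×2, V×4, X×1.
The number of distinct arrangements is 8!/(4!·2!) = 40320/48 = 840.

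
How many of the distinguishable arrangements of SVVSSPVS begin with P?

35

Fix P in the first position and arrange the remaining 7 letters.
Those 7 letters have S appearing 4 times and V appearing 3 times, giving (7)!/(4!·3!) = 35.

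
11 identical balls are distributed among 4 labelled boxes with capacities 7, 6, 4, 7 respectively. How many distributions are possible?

By stars and bars, unrestricted non-negative solutions to x_1+…+x_4 = 11 number C(11+3,3) = 364.
Subtract solutions that violate a single cap (substitute x_i' = x_i − (cap_i+1)): x_1 ≥ 8 gives C(6,3) = 20; x_2 ≥ 7 gives C(7,3) = 35; x_3 ≥ 5 gives C(9,3) = 84; x_4 ≥ 8 gives C(6,3) = 20. Together 159.
No two caps can be exceeded simultaneously, so the pair terms are all 0.
By inclusion–exclusion the count is 364 − 159 + 0 = 205.

205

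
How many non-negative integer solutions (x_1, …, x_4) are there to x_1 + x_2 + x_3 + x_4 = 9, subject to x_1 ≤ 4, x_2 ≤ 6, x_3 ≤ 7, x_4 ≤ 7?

167

Ignoring the caps, the number of non-negative solutions to x_1+…+x_4 = 9 is C(12,3) = 220.
Subtract solutions that violate a single cap (substitute x_i' = x_i − (cap_i+1)): x_1 ≥ 5 gives C(7,3) = 35; x_2 ≥ 7 gives C(5,3) = 10; x_3 ≥ 8 gives C(4,3) = 4; x_4 ≥ 8 gives C(4,3) = 4. Together 53.
No two caps can be exceeded simultaneously, so the pair terms are all 0.
By inclusion–exclusion the count is 220 − 53 + 0 = 167.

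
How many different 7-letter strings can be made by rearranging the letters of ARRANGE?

The 7 letters of ARRANGE have repeats: A appearing twice and R appearing twice.
The number of distinct arrangements is 7!/(2!·2!) = 5040/4 = 1260.

1260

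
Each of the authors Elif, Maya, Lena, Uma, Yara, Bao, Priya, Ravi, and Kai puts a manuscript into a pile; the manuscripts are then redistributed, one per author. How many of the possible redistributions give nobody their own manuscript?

This is the derangement count D_9: permutations of 9 items with no fixed point.
By inclusion–exclusion this is Σ_{j=0}^{9} (−1)^j C(9,j)·(9−j)!.
Computing: 362880 − 362880 + 181440 − 60480 + 15120 − 3024 + 504 − 72 + 9 − 1 = 133496.

133496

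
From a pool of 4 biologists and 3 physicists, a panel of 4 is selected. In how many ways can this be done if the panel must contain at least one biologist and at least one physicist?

Total 4-person selections from all 7: C(7,4) = 35.
Subtract selections that omit an entire group: no biologists → C(3,4) = 0; no physicists → C(4,4) = 1.
Both groups omitted at once is impossible, so 35 − 1 = 34.

34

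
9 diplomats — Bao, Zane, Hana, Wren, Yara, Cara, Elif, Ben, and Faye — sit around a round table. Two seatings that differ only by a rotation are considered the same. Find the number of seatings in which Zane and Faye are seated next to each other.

Treat {Zane, Faye} as one unit (2 internal orders) and seat the resulting 8 units around the table: (7)! circular arrangements.
So 2 × (7)! = 2 × 5040 = 10080.

10080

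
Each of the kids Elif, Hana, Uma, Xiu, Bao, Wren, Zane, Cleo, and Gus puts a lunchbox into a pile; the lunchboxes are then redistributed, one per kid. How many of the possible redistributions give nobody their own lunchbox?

133496

Let Aᵢ be the assignments in which kid i gets their own lunchbox. We want the size of the complement of A₁∪…∪A_9.
By inclusion–exclusion this is Σ_{j=0}^{9} (−1)^j C(9,j)·(9−j)!.
Computing: 362880 − 362880 + 181440 − 60480 + 15120 − 3024 + 504 − 72 + 9 − 1 = 133496.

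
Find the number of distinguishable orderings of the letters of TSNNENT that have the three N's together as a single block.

Treat the 3 copies of N as a single block. The multiset to arrange is then {NNN, E, S, T, T}, 5 items in all.
That gives (5)!/(2!) = 60 arrangements.

60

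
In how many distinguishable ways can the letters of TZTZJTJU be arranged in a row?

1680

Letter multiplicities in TZTZJTJU: J×2, T×3, U×1, Z×2.
So there are 8! / (3!·2!·2!) = 1680 distinguishable arrangements.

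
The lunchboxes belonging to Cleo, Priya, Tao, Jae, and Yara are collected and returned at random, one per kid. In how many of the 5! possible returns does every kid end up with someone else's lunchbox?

44

This is the derangement count D_5: permutations of 5 items with no fixed point.
By inclusion–exclusion this is Σ_{j=0}^{5} (−1)^j C(5,j)·(5−j)!.
Computing: 120 − 120 + 60 − 20 + 5 − 1 = 44.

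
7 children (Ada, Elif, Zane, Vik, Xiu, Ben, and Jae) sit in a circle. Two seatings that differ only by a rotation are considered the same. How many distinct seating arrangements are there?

720

Fix one person's seat to break rotational symmetry; the remaining 6 people can be arranged in (6)! = 720 ways.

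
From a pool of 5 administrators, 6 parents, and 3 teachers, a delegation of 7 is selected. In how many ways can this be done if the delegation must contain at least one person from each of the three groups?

With no constraint there are C(14,7) = 3432 possible selections.
Subtract selections that omit an entire group: no administrators → C(9,7) = 36; no parents → C(8,7) = 8; no teachers → C(11,7) = 330.
Add back selections omitting two groups (i.e. drawn from a single group): C(5,7) + C(6,7) + C(3,7) = 0.
By inclusion–exclusion: 3432 − 374 + 0 = 3058.

3058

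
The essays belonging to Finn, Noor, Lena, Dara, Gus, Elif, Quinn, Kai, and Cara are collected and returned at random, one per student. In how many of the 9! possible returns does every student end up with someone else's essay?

133496

This is the derangement count D_9: permutations of 9 items with no fixed point.
By inclusion–exclusion this is Σ_{j=0}^{9} (−1)^j C(9,j)·(9−j)!.
Computing: 362880 − 362880 + 181440 − 60480 + 15120 − 3024 + 504 − 72 + 9 − 1 = 133496.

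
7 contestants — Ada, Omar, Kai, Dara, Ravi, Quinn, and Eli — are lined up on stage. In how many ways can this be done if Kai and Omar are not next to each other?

Of the 7! = 5040 arrangements, those with Kai and Omar adjacent number 2 × 6! = 1440 (treat the pair as a block with 2 internal orders).
So 5040 − 1440 = 3600 arrangements keep them apart.

3600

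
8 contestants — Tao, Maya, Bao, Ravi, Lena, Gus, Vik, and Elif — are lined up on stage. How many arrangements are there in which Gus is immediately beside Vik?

Glue Gus and Vik into one block (2 internal orders), leaving 7 units to arrange in a row.
That gives 2 × 7! = 2 × 5040 = 10080.

10080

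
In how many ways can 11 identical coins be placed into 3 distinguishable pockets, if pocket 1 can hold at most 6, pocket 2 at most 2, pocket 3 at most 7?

Ignoring the caps, the number of non-negative solutions to x_1+…+x_3 = 11 is C(13,2) = 78.
Subtract solutions that violate a single cap (substitute x_i' = x_i − (cap_i+1)): x_1 ≥ 7 gives C(6,2) = 15; x_2 ≥ 3 gives C(10,2) = 45; x_3 ≥ 8 gives C(5,2) = 10. Together 70.
Add back pairs where two caps are both exceeded: 3 + 0 + 1 = 4.
By inclusion–exclusion the count is 78 − 70 + 4 = 12.

12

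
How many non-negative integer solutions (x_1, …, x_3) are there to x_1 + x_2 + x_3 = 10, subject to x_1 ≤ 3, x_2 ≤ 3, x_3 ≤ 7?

Ignoring the caps, the number of non-negative solutions to x_1+…+x_3 = 10 is C(12,2) = 66.
Subtract solutions that violate a single cap (substitute x_i' = x_i − (cap_i+1)): x_1 ≥ 4 gives C(8,2) = 28; x_2 ≥ 4 gives C(8,2) = 28; x_3 ≥ 8 gives C(4,2) = 6. Together 62.
Add back pairs where two caps are both exceeded: 6 + 0 + 0 = 6.
By inclusion–exclusion the count is 66 − 62 + 6 = 10.

10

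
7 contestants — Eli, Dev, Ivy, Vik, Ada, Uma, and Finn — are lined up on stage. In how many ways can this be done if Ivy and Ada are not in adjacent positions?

Of the 7! = 5040 arrangements, those with Ivy and Ada adjacent number 2 × 6! = 1440 (treat the pair as a block with 2 internal orders).
Complementary counting: 5040 − 1440 = 3600.

3600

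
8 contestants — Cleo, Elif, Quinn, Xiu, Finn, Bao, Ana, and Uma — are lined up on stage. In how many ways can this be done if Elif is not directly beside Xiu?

30240

There are 8! = 40320 arrangements in all. If Elif and Xiu are adjacent, merging them into one block gives 2·(7)! = 10080 arrangements.
Complementary counting: 40320 − 10080 = 30240.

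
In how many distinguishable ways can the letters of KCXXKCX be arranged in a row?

210

Letter multiplicities in KCXXKCX: C×2, K×2, X×3.
The number of distinct arrangements is 7!/(3!·2!·2!) = 5040/24 = 210.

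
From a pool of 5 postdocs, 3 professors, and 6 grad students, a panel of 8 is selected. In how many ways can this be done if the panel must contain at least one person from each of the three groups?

2828

Unrestricted: C(14,8) = 3003 ways to pick any 8 of the 14.
Subtract selections that omit an entire group: no postdocs → C(9,8) = 9; no professors → C(11,8) = 165; no grad students → C(8,8) = 1.
Add back selections omitting two groups (i.e. drawn from a single group): C(5,8) + C(3,8) + C(6,8) = 0.
By inclusion–exclusion: 3003 − 175 + 0 = 2828.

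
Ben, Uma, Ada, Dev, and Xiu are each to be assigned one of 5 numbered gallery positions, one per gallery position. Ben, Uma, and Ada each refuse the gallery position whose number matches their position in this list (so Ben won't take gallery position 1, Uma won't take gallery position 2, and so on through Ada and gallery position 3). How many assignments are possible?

Let Aᵢ (for i ∈ {1, 2, 3}) be the placements that put person i in their forbidden gallery position. Any j of these fix j positions, leaving (5−j)! ways to fill the rest, and there are C(3,j) ways to pick which j.
By inclusion–exclusion, the number of valid placements is Σ_{j=0}^{3} (−1)^j C(3,j)·(5−j)!.
Computing: 120 − 72 + 18 − 2 = 64.

64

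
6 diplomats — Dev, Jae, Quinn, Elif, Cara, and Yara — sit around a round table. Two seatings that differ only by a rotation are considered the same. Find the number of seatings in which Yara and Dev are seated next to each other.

Glue Yara and Dev into a block (2 internal orders). Seating 5 units around a circle gives (4)! arrangements.
So 2 × (4)! = 2 × 24 = 48.

48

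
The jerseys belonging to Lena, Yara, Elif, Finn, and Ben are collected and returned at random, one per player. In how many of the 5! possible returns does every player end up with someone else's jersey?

This is the derangement count D_5: permutations of 5 items with no fixed point.
By inclusion–exclusion this is Σ_{j=0}^{5} (−1)^j C(5,j)·(5−j)!.
Computing: 120 − 120 + 60 − 20 + 5 − 1 = 44.

44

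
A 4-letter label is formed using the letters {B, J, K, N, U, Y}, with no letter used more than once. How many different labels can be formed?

360

This is a permutation of 4 out of 6: P(6,4) = 6!/2!.
That product is 6 × 5 × 4 × 3 = 360.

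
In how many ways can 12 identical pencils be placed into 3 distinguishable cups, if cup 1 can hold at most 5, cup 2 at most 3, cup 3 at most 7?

Ignoring the caps, the number of non-negative solutions to x_1+…+x_3 = 12 is C(14,2) = 91.
Subtract solutions that violate a single cap (substitute x_i' = x_i − (cap_i+1)): x_1 ≥ 6 gives C(8,2) = 28; x_2 ≥ 4 gives C(10,2) = 45; x_3 ≥ 8 gives C(6,2) = 15. Together 88.
Add back pairs where two caps are both exceeded: 6 + 0 + 1 = 7.
By inclusion–exclusion the count is 91 − 88 + 7 = 10.

10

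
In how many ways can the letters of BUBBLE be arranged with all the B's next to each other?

24

Treat the 3 copies of B as a single block. The multiset to arrange is then {BBB, E, L, U}, 4 items in all.
All 4 items are distinct, so there are (4)! = 24 arrangements.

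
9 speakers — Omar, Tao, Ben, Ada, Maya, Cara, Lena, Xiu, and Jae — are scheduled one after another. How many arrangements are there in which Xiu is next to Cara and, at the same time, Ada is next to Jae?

20160

Treat {Xiu,Cara} as one block (2 orders) and {Ada,Jae} as another (2 orders).
That leaves 7 units to arrange: 2 × 2 × 7! = 4 × 5040 = 20160.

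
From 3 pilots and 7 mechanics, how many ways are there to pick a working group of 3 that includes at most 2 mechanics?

Split by how many mechanics are chosen (0 through 2).
Sum: C(7,0)·C(3,3) + C(7,1)·C(3,2) + C(7,2)·C(3,1) = 1 + 21 + 63 = 85.

85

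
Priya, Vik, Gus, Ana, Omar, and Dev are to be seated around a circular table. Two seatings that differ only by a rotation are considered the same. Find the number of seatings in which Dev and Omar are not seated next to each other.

72

All circular seatings of 6 people number (5)! = 120.
Seatings with Dev beside Omar: treat them as a block with 2 internal orders, giving 2 × (4)! = 48.
Subtracting, 120 − 48 = 72.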